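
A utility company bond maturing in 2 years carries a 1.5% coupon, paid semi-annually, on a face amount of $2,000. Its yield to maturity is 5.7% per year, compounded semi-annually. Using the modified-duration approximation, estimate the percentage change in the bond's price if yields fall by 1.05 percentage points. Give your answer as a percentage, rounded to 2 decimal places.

+2.02%

Periodic yield y = 0.0285. Modified duration first:
  t   CF        PV=CF/(1+0.0285)^t    t·PV
  1        15.00        14.5843        14.5843
  2        15.00        14.1802        28.3604
  3        15.00        13.7873        41.3618
  4     2,015.00     1,800.7684     7,203.0737
  Σ                  1,843.3203     7,287.3803
P = 1,843.3203; D_Mac = 3.95340 half-year periods = 1.97670 yrs; D_mod = 1.97670/(1+0.0285) = 1.92192 yrs.
ΔP/P ≈ -D_mod · Δy = -1.92192 × (-0.0105) = +0.020180 = +2.0180%.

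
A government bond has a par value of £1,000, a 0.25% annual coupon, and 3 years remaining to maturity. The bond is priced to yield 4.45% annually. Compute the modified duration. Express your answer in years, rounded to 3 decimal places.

Periodic yield y = 0.0445. First find Macaulay duration:
  t   CF        PV=CF/(1+0.0445)^t    t·PV
  1         2.50         2.3935         2.3935
  2         2.50         2.2915         4.5830
  3     1,002.50       879.7495     2,639.2486
  Σ                    884.4345     2,646.2251
P = 884.4345; Macaulay duration = 2,646.2251 / 884.4345 = 2.99200 years.
Modified duration = D_Mac / (1 + y) = 2.99200 / 1.0445 = 2.86453 years.

2.865 years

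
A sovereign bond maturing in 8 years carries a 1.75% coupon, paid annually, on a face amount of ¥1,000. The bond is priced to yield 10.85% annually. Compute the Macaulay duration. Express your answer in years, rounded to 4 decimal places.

7.3097 years

Periodic yield y = 0.1085. Discount each cash flow and weight by its year:
  t   CF        PV=CF/(1+0.1085)^t    t·PV
  1        17.50        15.7871        15.7871
  2        17.50        14.2419        28.4837
  3        17.50        12.8479        38.5436
  4        17.50        11.5903        46.3613
  5        17.50        10.4559        52.2793
  6        17.50         9.4324        56.5946
  7        17.50         8.5092        59.5643
  8     1,017.50       446.3226     3,570.5805
  Σ                    529.1872     3,868.1944
Price P = Σ PV = 529.1872.
Macaulay duration = Σ(t·PV) / P = 3,868.1944 / 529.1872 = 7.30969 years.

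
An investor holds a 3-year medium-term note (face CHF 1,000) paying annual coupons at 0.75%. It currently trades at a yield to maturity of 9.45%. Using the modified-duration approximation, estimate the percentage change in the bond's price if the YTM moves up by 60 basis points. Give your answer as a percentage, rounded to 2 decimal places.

-1.63%

Periodic yield y = 0.0945. Modified duration first:
  t   CF        PV=CF/(1+0.0945)^t    t·PV
  1         7.50         6.8524         6.8524
  2         7.50         6.2608        12.5216
  3     1,007.50       768.4184     2,305.2552
  Σ                    781.5316     2,324.6292
P = 781.5316; D_Mac = 2.97445 yrs; D_mod = 2.97445/(1+0.0945) = 2.71764 yrs.
ΔP/P ≈ -D_mod · Δy = -2.71764 × (+0.006) = -0.016306 = -1.6306%.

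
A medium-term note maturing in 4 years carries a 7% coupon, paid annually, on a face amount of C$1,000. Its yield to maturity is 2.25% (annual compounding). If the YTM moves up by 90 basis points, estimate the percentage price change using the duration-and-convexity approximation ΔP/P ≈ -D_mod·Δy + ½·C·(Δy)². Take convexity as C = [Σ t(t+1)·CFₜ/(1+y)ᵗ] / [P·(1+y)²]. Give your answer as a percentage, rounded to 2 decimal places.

With y = 0.0225:
  t   CF        PV=CF/(1+0.0225)^t    t·PV        t(t+1)·PV
  1        70.00        68.4597        68.4597         136.9193
  2        70.00        66.9532       133.9064         401.7193
  3        70.00        65.4799       196.4397         785.7589
  4     1,070.00       978.8824     3,915.5295      19,577.6476
  Σ                  1,179.7752     4,314.3353      20,902.0451
P = 1,179.7752; D_Mac = 3.65691 yrs; D_mod = 3.57644 yrs; C = 16.94583.
Duration effect: -3.57644 × (+0.009) = -0.032188
Convexity effect: 0.5 × 16.94583 × (0.009)² = +0.0006863
ΔP/P ≈ -0.032188 + 0.0006863 = -0.031502 = -3.1502%.

-3.15%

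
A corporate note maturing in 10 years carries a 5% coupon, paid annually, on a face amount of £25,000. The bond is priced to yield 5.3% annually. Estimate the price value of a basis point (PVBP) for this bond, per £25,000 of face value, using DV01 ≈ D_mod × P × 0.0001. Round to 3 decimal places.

Periodic yield y = 0.053.
  t   CF        PV=CF/(1+0.053)^t    t·PV
  1     1,250.00     1,187.0845     1,187.0845
  2     1,250.00     1,127.3357     2,254.6715
  3     1,250.00     1,070.5942     3,211.7827
  4     1,250.00     1,016.7087     4,066.8347
  5     1,250.00       965.5353     4,827.6765
  6     1,250.00       916.9376     5,501.6257
  7     1,250.00       870.7860     6,095.5017
  8     1,250.00       826.9572     6,615.6578
  9     1,250.00       785.3345     7,068.0104
  10   26,250.00    15,661.9414   156,619.4144
  Σ                 24,429.2152   197,448.2598
P = 24,429.2152; D_Mac = 8.08246 yrs; D_mod = 7.67565 yrs.
DV01 ≈ 7.67565 × 24,429.2152 × 0.0001 = 18.751022.

£18.751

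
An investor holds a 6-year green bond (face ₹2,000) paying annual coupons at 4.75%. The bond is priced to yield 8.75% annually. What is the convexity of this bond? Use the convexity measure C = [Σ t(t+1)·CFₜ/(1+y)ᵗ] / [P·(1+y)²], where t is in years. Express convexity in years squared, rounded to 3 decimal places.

29.916

With y = 0.0875:
  t   CF        PV=CF/(1+0.0875)^t    t·PV        t(t+1)·PV
  1        95.00        87.3563        87.3563         174.7126
  2        95.00        80.3277       160.6553         481.9659
  3        95.00        73.8645       221.5935         886.3741
  4        95.00        67.9214       271.6855       1,358.4277
  5        95.00        62.4564       312.2822       1,873.6934
  6     2,095.00     1,266.5094     7,599.0567      53,193.3968
  Σ                  1,638.4358     8,652.6296      57,968.5706
P = 1,638.4358.
Convexity = Σ t(t+1)·PV / [P·(1+y)²] = 57,968.5706 / (1,638.4358 × 1.182656) = 29.91608.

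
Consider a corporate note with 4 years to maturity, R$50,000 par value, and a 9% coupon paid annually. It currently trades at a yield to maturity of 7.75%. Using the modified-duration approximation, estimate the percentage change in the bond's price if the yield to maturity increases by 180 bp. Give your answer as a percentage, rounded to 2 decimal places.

Periodic yield y = 0.0775. Modified duration first:
  t   CF        PV=CF/(1+0.0775)^t    t·PV
  1     4,500.00     4,176.3341     4,176.3341
  2     4,500.00     3,875.9481     7,751.8963
  3     4,500.00     3,597.1676    10,791.5029
  4    54,500.00    40,432.2013   161,728.8053
  Σ                 52,081.6512   184,448.5385
P = 52,081.6512; D_Mac = 3.54153 yrs; D_mod = 3.54153/(1+0.0775) = 3.28680 yrs.
ΔP/P ≈ -D_mod · Δy = -3.28680 × (+0.018) = -0.059162 = -5.9162%.

-5.92%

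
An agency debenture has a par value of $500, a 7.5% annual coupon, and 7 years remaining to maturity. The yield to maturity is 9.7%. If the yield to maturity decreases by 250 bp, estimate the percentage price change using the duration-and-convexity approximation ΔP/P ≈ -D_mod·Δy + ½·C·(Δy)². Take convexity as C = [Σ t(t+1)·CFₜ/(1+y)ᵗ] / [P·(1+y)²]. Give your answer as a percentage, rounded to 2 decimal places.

+13.85%

With y = 0.097:
  t   CF        PV=CF/(1+0.097)^t    t·PV        t(t+1)·PV
  1        37.50        34.1841        34.1841          68.3683
  2        37.50        31.1615        62.3230         186.9689
  3        37.50        28.4061        85.2183         340.8730
  4        37.50        25.8943       103.5773         517.8867
  5        37.50        23.6047       118.0234         708.1404
  6        37.50        21.5175       129.1049         903.7344
  7       537.50       281.1461     1,968.0228      15,744.1820
  Σ                    445.9143     2,500.4538      18,470.1537
P = 445.9143; D_Mac = 5.60748 yrs; D_mod = 5.11165 yrs; C = 34.41960.
Duration effect: -5.11165 × (-0.025) = +0.127791
Convexity effect: 0.5 × 34.41960 × (-0.025)² = +0.0107561
ΔP/P ≈ +0.127791 + 0.0107561 = +0.138547 = +13.8547%.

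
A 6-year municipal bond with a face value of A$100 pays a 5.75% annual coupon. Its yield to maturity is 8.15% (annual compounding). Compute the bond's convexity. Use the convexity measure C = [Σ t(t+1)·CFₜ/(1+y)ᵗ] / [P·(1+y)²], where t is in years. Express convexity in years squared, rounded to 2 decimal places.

29.52

With y = 0.0815:
  t   CF        PV=CF/(1+0.0815)^t    t·PV        t(t+1)·PV
  1         5.75         5.3167         5.3167          10.6334
  2         5.75         4.9160         9.8321          29.4962
  3         5.75         4.5456        13.6367          54.5468
  4         5.75         4.2030        16.8121          84.0605
  5         5.75         3.8863        19.4315         116.5887
  6       105.75        66.0878       396.5267       2,775.6872
  Σ                     88.9554       461.5557       3,071.0128
P = 88.9554.
Convexity = Σ t(t+1)·PV / [P·(1+y)²] = 3,071.0128 / (88.9554 × 1.169642) = 29.51592.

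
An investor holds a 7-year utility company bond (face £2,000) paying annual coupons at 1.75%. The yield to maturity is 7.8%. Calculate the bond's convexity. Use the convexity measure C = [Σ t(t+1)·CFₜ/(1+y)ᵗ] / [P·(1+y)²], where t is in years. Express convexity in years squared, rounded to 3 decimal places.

44.183

With y = 0.078:
  t   CF        PV=CF/(1+0.078)^t    t·PV        t(t+1)·PV
  1        35.00        32.4675        32.4675          64.9351
  2        35.00        30.1183        60.2366         180.7098
  3        35.00        27.9391        83.8172         335.2687
  4        35.00        25.9175       103.6700         518.3499
  5        35.00        24.0422       120.2110         721.2661
  6        35.00        22.3026       133.8156         936.7092
  7     2,035.00     1,202.9099     8,420.3691      67,362.9526
  Σ                  1,365.6971     8,954.5870      70,120.1913
P = 1,365.6971.
Convexity = Σ t(t+1)·PV / [P·(1+y)²] = 70,120.1913 / (1,365.6971 × 1.162084) = 44.18259.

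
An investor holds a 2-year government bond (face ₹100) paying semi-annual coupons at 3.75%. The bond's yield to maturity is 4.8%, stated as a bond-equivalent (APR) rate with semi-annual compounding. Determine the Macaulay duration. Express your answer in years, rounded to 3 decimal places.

1.945 years

Periodic yield y = 0.024. Discount each cash flow and weight by its period:
  t   CF        PV=CF/(1+0.024)^t    t·PV
  1        1.875         1.8311         1.8311
  2        1.875         1.7881         3.5763
  3        1.875         1.7462         5.2387
  4      101.875        92.6548       370.6191
  Σ                     98.0202       381.2651
Price P = Σ PV = 98.0202.
Macaulay duration = Σ(t·PV) / P = 381.2651 / 98.0202 = 3.88966 half-year periods.
In years: 3.88966 / 2 = 1.94483 years.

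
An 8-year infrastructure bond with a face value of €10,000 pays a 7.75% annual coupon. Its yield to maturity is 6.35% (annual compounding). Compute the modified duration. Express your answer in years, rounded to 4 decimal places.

5.9513 years

Periodic yield y = 0.0635. First find Macaulay duration:
  t   CF        PV=CF/(1+0.0635)^t    t·PV
  1       775.00       728.7259       728.7259
  2       775.00       685.2148     1,370.4295
  3       775.00       644.3016     1,932.9048
  4       775.00       605.8313     2,423.3253
  5       775.00       569.6580     2,848.2902
  6       775.00       535.6446     3,213.8676
  7       775.00       503.6621     3,525.6345
  8    10,775.00     6,584.4170    52,675.3357
  Σ                 10,857.4553    68,718.5136
P = 10,857.4553; Macaulay duration = 68,718.5136 / 10,857.4553 = 6.32915 years.
Modified duration = D_Mac / (1 + y) = 6.32915 / 1.0635 = 5.95125 years.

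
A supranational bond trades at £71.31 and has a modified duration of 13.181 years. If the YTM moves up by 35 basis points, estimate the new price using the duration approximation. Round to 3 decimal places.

Duration approximation: ΔP/P ≈ -D_mod · Δy = -13.181 × (+0.0035) = -0.0461335.
New price ≈ 71.31 × (1 - 0.0461335) = 68.020220115.

£68.020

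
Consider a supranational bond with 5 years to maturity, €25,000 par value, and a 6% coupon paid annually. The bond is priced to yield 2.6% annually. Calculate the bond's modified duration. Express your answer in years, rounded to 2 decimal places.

Periodic yield y = 0.026. First find Macaulay duration:
  t   CF        PV=CF/(1+0.026)^t    t·PV
  1     1,500.00     1,461.9883     1,461.9883
  2     1,500.00     1,424.9399     2,849.8797
  3     1,500.00     1,388.8303     4,166.4908
  4     1,500.00     1,353.6358     5,414.5430
  5    26,500.00    23,308.2179   116,541.0897
  Σ                 28,937.6121   130,433.9915
P = 28,937.6121; Macaulay duration = 130,433.9915 / 28,937.6121 = 4.50742 years.
Modified duration = D_Mac / (1 + y) = 4.50742 / 1.026 = 4.39320 years.

4.39 years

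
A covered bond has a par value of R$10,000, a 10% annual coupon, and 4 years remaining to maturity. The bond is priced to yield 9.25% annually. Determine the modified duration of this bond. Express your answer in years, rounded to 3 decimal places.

3.198 years

Periodic yield y = 0.0925. First find Macaulay duration:
  t   CF        PV=CF/(1+0.0925)^t    t·PV
  1     1,000.00       915.3318       915.3318
  2     1,000.00       837.8323     1,675.6646
  3     1,000.00       766.8946     2,300.6837
  4    11,000.00     7,721.5929    30,886.3717
  Σ                 10,241.6516    35,778.0519
P = 10,241.6516; Macaulay duration = 35,778.0519 / 10,241.6516 = 3.49339 years.
Modified duration = D_Mac / (1 + y) = 3.49339 / 1.0925 = 3.19761 years.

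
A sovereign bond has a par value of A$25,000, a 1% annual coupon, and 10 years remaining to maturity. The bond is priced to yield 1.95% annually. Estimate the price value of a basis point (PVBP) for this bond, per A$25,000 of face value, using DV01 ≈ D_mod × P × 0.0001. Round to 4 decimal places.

A$21.3948

Periodic yield y = 0.0195.
  t   CF        PV=CF/(1+0.0195)^t    t·PV
  1       250.00       245.2182       245.2182
  2       250.00       240.5279       481.0559
  3       250.00       235.9274       707.7821
  4       250.00       231.4148       925.6591
  5       250.00       226.9885     1,134.9425
  6       250.00       222.6469     1,335.8813
  7       250.00       218.3883     1,528.7182
  8       250.00       214.2112     1,713.6896
  9       250.00       210.1140     1,891.0258
  10   25,250.00    20,815.6071   208,156.0707
  Σ                 22,861.0443   218,120.0435
P = 22,861.0443; D_Mac = 9.54112 yrs; D_mod = 9.35863 yrs.
DV01 ≈ 9.35863 × 22,861.0443 × 0.0001 = 21.394806.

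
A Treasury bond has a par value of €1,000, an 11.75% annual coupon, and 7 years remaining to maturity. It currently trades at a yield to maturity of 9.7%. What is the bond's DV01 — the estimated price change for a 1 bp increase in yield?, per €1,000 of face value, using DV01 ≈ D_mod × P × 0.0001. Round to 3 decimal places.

€0.525

Periodic yield y = 0.097.
  t   CF        PV=CF/(1+0.097)^t    t·PV
  1       117.50       107.1103       107.1103
  2       117.50        97.6393       195.2786
  3       117.50        89.0057       267.0172
  4       117.50        81.1356       324.5423
  5       117.50        73.9613       369.8067
  6       117.50        67.4215       404.5287
  7     1,117.50       584.5224     4,091.6566
  Σ                  1,100.7961     5,759.9404
P = 1,100.7961; D_Mac = 5.23252 yrs; D_mod = 4.76985 yrs.
DV01 ≈ 4.76985 × 1,100.7961 × 0.0001 = 0.525063.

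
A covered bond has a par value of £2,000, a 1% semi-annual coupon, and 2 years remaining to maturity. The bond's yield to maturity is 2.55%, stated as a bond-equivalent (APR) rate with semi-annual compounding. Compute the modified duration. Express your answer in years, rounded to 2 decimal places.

Periodic yield y = 0.01275. First find Macaulay duration:
  t   CF        PV=CF/(1+0.01275)^t    t·PV
  1        10.00         9.8741         9.8741
  2        10.00         9.7498        19.4996
  3        10.00         9.6271        28.8812
  4     2,010.00     1,910.6760     7,642.7040
  Σ                  1,939.9270     7,700.9589
P = 1,939.9270; Macaulay duration = 7,700.9589 / 1,939.9270 = 3.96972 half-year periods = 1.98486 years.
Modified duration = D_Mac / (1 + y) = 1.98486 / 1.01275 = 1.95987 years.

1.96 years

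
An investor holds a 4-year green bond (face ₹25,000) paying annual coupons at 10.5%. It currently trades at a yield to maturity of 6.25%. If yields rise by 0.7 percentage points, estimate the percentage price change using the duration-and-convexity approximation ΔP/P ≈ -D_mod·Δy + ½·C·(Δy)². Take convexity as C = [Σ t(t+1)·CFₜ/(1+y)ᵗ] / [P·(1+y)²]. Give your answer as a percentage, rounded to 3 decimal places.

With y = 0.0625:
  t   CF        PV=CF/(1+0.0625)^t    t·PV        t(t+1)·PV
  1     2,625.00     2,470.5882     2,470.5882       4,941.1765
  2     2,625.00     2,325.2595     4,650.5190      13,951.5571
  3     2,625.00     2,188.4795     6,565.4386      26,261.7545
  4    27,625.00    21,676.3688    86,705.4753     433,527.3763
  Σ                 28,660.6961   100,392.0212     478,681.8644
P = 28,660.6961; D_Mac = 3.50278 yrs; D_mod = 3.29673 yrs; C = 14.79457.
Duration effect: -3.29673 × (+0.007) = -0.023077
Convexity effect: 0.5 × 14.79457 × (0.007)² = +0.0003625
ΔP/P ≈ -0.023077 + 0.0003625 = -0.022715 = -2.2715%.

-2.271%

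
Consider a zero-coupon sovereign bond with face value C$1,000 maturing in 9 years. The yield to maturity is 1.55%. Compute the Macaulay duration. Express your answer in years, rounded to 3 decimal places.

A zero-coupon bond has a single cash flow at maturity, so its Macaulay duration equals its maturity: 9 years.

9.000 years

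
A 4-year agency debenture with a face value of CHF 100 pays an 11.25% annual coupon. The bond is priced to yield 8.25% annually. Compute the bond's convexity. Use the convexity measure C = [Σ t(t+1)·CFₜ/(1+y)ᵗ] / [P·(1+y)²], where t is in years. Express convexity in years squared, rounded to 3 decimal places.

With y = 0.0825:
  t   CF        PV=CF/(1+0.0825)^t    t·PV        t(t+1)·PV
  1        11.25        10.3926        10.3926          20.7852
  2        11.25         9.6006        19.2011          57.6034
  3        11.25         8.8689        26.6066         106.4266
  4       111.25        81.0193       324.0771       1,620.3857
  Σ                    109.8813       380.2775       1,805.2008
P = 109.8813.
Convexity = Σ t(t+1)·PV / [P·(1+y)²] = 1,805.2008 / (109.8813 × 1.171806) = 14.01993.

14.020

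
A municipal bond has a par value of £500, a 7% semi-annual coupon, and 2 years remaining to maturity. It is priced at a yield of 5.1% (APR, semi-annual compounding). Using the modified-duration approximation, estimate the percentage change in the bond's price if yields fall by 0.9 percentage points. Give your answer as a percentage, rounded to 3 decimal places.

+1.670%

Periodic yield y = 0.0255. Modified duration first:
  t   CF        PV=CF/(1+0.0255)^t    t·PV
  1        17.50        17.0648        17.0648
  2        17.50        16.6405        33.2810
  3        17.50        16.2267        48.6802
  4       517.50       467.9158     1,871.6631
  Σ                    517.8479     1,970.6892
P = 517.8479; D_Mac = 3.80554 half-year periods = 1.90277 yrs; D_mod = 1.90277/(1+0.0255) = 1.85545 yrs.
ΔP/P ≈ -D_mod · Δy = -1.85545 × (-0.009) = +0.016699 = +1.6699%.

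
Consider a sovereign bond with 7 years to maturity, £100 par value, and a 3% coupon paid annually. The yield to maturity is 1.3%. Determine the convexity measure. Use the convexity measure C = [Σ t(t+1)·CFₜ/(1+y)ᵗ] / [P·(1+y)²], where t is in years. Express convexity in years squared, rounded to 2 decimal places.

48.90

With y = 0.013:
  t   CF        PV=CF/(1+0.013)^t    t·PV        t(t+1)·PV
  1         3.00         2.9615         2.9615           5.9230
  2         3.00         2.9235         5.8470          17.5410
  3         3.00         2.8860         8.6579          34.6317
  4         3.00         2.8489        11.3958          56.9788
  5         3.00         2.8124        14.0619          84.3714
  6         3.00         2.7763        16.6577         116.6041
  7       103.00        94.0960       658.6719       5,269.3753
  Σ                    111.3046       718.2537       5,585.4254
P = 111.3046.
Convexity = Σ t(t+1)·PV / [P·(1+y)²] = 5,585.4254 / (111.3046 × 1.026169) = 48.90175.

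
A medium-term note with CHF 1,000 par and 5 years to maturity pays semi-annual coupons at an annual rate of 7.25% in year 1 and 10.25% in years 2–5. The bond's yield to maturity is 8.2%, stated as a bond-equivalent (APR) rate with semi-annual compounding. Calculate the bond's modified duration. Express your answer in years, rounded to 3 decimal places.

Periodic yield y = 0.041. First find Macaulay duration:
  t   CF        PV=CF/(1+0.041)^t    t·PV
  1        36.25        34.8223        34.8223
  2        36.25        33.4508        66.9016
  3        51.25        45.4299       136.2897
  4        51.25        43.6406       174.5625
  5        51.25        41.9218       209.6091
  6        51.25        40.2707       241.6244
  7        51.25        38.6847       270.7926
  8        51.25        37.1611       297.2884
  9        51.25        35.6975       321.2771
  10    1,051.25       703.3941     7,033.9409
  Σ                  1,054.4734     8,787.1086
P = 1,054.4734; Macaulay duration = 8,787.1086 / 1,054.4734 = 8.33317 half-year periods = 4.16659 years.
Modified duration = D_Mac / (1 + y) = 4.16659 / 1.041 = 4.00248 years.

4.002 years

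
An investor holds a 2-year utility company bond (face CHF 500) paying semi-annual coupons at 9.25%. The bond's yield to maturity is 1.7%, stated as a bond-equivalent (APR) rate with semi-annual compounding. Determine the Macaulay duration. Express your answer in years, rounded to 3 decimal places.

1.881 years

Periodic yield y = 0.0085. Discount each cash flow and weight by its period:
  t   CF        PV=CF/(1+0.0085)^t    t·PV
  1       23.125        22.9301        22.9301
  2       23.125        22.7368        45.4737
  3       23.125        22.5452        67.6356
  4      523.125       505.7104     2,022.8415
  Σ                    573.9225     2,158.8809
Price P = Σ PV = 573.9225.
Macaulay duration = Σ(t·PV) / P = 2,158.8809 / 573.9225 = 3.76162 half-year periods.
In years: 3.76162 / 2 = 1.88081 years.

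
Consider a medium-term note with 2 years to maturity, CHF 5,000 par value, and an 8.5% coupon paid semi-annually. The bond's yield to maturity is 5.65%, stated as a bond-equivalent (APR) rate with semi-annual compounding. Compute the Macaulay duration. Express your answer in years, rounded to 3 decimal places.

Periodic yield y = 0.02825. Discount each cash flow and weight by its period:
  t   CF        PV=CF/(1+0.02825)^t    t·PV
  1       212.50       206.6618       206.6618
  2       212.50       200.9840       401.9680
  3       212.50       195.4622       586.3866
  4     5,212.50     4,662.8473    18,651.3893
  Σ                  5,265.9553    19,846.4057
Price P = Σ PV = 5,265.9553.
Macaulay duration = Σ(t·PV) / P = 19,846.4057 / 5,265.9553 = 3.76881 half-year periods.
In years: 3.76881 / 2 = 1.88441 years.

1.884 years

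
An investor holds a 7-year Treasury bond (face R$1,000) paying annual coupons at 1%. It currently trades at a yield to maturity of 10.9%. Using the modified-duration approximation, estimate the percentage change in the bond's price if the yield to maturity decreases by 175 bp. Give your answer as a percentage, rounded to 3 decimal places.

Periodic yield y = 0.109. Modified duration first:
  t   CF        PV=CF/(1+0.109)^t    t·PV
  1        10.00         9.0171         9.0171
  2        10.00         8.1309        16.2617
  3        10.00         7.3317        21.9951
  4        10.00         6.6111        26.4444
  5        10.00         5.9613        29.8066
  6        10.00         5.3754        32.2524
  7     1,010.00       489.5539     3,426.8776
  Σ                    531.9815     3,562.6550
P = 531.9815; D_Mac = 6.69695 yrs; D_mod = 6.69695/(1+0.109) = 6.03873 yrs.
ΔP/P ≈ -D_mod · Δy = -6.03873 × (-0.0175) = +0.105678 = +10.5678%.

+10.568%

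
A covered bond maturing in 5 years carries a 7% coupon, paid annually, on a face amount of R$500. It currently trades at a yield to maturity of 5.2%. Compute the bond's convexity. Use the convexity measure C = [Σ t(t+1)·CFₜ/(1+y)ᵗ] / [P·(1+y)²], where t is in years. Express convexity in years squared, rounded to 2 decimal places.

With y = 0.052:
  t   CF        PV=CF/(1+0.052)^t    t·PV        t(t+1)·PV
  1        35.00        33.2700        33.2700          66.5399
  2        35.00        31.6254        63.2509         189.7526
  3        35.00        30.0622        90.1866         360.7465
  4        35.00        28.5762       114.3050         571.5248
  5       535.00       415.2170     2,076.0848      12,456.5088
  Σ                    538.7508     2,377.0972      13,645.0726
P = 538.7508.
Convexity = Σ t(t+1)·PV / [P·(1+y)²] = 13,645.0726 / (538.7508 × 1.106704) = 22.88529.

22.89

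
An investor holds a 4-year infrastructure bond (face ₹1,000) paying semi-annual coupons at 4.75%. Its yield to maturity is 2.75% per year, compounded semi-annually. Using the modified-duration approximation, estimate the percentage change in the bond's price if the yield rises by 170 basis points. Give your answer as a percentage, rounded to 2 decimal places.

Periodic yield y = 0.01375. Modified duration first:
  t   CF        PV=CF/(1+0.01375)^t    t·PV
  1        23.75        23.4279        23.4279
  2        23.75        23.1101        46.2202
  3        23.75        22.7966        68.3899
  4        23.75        22.4874        89.9498
  5        23.75        22.1824       110.9122
  6        23.75        21.8816       131.2894
  7        23.75        21.5848       151.0934
  8     1,023.75       917.7977     7,342.3818
  Σ                  1,075.2686     7,963.6646
P = 1,075.2686; D_Mac = 7.40621 half-year periods = 3.70310 yrs; D_mod = 3.70310/(1+0.01375) = 3.65288 yrs.
ΔP/P ≈ -D_mod · Δy = -3.65288 × (+0.017) = -0.062099 = -6.2099%.

-6.21%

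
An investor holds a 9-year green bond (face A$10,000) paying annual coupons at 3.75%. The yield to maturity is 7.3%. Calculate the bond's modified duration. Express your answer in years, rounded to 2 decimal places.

Periodic yield y = 0.073. First find Macaulay duration:
  t   CF        PV=CF/(1+0.073)^t    t·PV
  1       375.00       349.4874       349.4874
  2       375.00       325.7105       651.4211
  3       375.00       303.5513       910.6539
  4       375.00       282.8996     1,131.5985
  5       375.00       263.6530     1,318.2648
  6       375.00       245.7157     1,474.2943
  7       375.00       228.9988     1,602.9916
  8       375.00       213.4192     1,707.3536
  9    10,375.00     5,502.8872    49,525.9845
  Σ                  7,716.3228    58,672.0498
P = 7,716.3228; Macaulay duration = 58,672.0498 / 7,716.3228 = 7.60363 years.
Modified duration = D_Mac / (1 + y) = 7.60363 / 1.073 = 7.08633 years.

7.09 years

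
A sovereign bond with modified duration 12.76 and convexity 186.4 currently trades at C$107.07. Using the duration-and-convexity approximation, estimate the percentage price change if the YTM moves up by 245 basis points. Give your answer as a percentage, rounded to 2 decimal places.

-25.67%

Duration effect: -D_mod·Δy = -12.76 × (+0.0245) = -0.312620
Convexity effect: ½·C·(Δy)² = 0.5 × 186.4 × (0.0245)² = +0.0559433
ΔP/P ≈ -0.312620 + 0.0559433 = -0.2566767
= -25.66767%.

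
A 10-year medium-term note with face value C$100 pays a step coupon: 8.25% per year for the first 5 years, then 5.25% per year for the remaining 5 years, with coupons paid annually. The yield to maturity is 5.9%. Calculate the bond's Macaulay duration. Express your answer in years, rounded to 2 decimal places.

7.38 years

Periodic yield y = 0.059. Discount each cash flow and weight by its year:
  t   CF        PV=CF/(1+0.059)^t    t·PV
  1         8.25         7.7904         7.7904
  2         8.25         7.3563        14.7127
  3         8.25         6.9465        20.8395
  4         8.25         6.5595        26.2380
  5         8.25         6.1940        30.9702
  6         5.25         3.7221        22.3324
  7         5.25         3.5147        24.6029
  8         5.25         3.3189        26.5510
  9         5.25         3.1340        28.2058
  10      105.25        59.3284       593.2838
  Σ                    107.8647       795.5266
Price P = Σ PV = 107.8647.
Macaulay duration = Σ(t·PV) / P = 795.5266 / 107.8647 = 7.37522 years.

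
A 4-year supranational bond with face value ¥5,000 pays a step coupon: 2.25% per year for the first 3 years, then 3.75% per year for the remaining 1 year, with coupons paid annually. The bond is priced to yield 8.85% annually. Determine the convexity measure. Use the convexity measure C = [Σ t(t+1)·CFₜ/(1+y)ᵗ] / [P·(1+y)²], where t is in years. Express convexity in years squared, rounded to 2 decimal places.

With y = 0.0885:
  t   CF        PV=CF/(1+0.0885)^t    t·PV        t(t+1)·PV
  1       112.50       103.3532       103.3532         206.7065
  2       112.50        94.9502       189.9003         569.7009
  3       112.50        87.2303       261.6908       1,046.7633
  4     5,187.50     3,695.2547    14,781.0187      73,905.0937
  Σ                  3,980.7883    15,335.9631      75,728.2643
P = 3,980.7883.
Convexity = Σ t(t+1)·PV / [P·(1+y)²] = 75,728.2643 / (3,980.7883 × 1.184832) = 16.05580.

16.06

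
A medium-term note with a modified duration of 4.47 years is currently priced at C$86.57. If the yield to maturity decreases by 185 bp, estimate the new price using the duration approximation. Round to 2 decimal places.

Duration approximation: ΔP/P ≈ -D_mod · Δy = -4.47 × (-0.0185) = +0.082695.
New price ≈ 86.57 × (1 + 0.082695) = 93.72890615.

C$93.73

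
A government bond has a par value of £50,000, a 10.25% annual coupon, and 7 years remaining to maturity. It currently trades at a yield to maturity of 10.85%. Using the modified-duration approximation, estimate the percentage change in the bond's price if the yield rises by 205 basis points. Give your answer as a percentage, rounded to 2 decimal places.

-9.80%

Periodic yield y = 0.1085. Modified duration first:
  t   CF        PV=CF/(1+0.1085)^t    t·PV
  1     5,125.00     4,623.3649     4,623.3649
  2     5,125.00     4,170.8299     8,341.6597
  3     5,125.00     3,762.5890    11,287.7669
  4     5,125.00     3,394.3067    13,577.2268
  5     5,125.00     3,062.0719    15,310.3594
  6     5,125.00     2,762.3562    16,574.1374
  7    55,125.00    26,803.9451   187,627.6160
  Σ                 48,579.4637   257,342.1311
P = 48,579.4637; D_Mac = 5.29734 yrs; D_mod = 5.29734/(1+0.1085) = 4.77884 yrs.
ΔP/P ≈ -D_mod · Δy = -4.77884 × (+0.0205) = -0.097966 = -9.7966%.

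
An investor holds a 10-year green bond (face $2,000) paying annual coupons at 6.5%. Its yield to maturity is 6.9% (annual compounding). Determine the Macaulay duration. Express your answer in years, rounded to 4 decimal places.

Periodic yield y = 0.069. Discount each cash flow and weight by its year:
  t   CF        PV=CF/(1+0.069)^t    t·PV
  1       130.00       121.6090       121.6090
  2       130.00       113.7596       227.5191
  3       130.00       106.4168       319.2504
  4       130.00        99.5480       398.1920
  5       130.00        93.1225       465.6127
  6       130.00        87.1118       522.6710
  7       130.00        81.4891       570.4236
  8       130.00        76.2293       609.8341
  9       130.00        71.3089       641.7805
  10    2,130.00     1,092.9557    10,929.5568
  Σ                  1,943.5507    14,806.4492
Price P = Σ PV = 1,943.5507.
Macaulay duration = Σ(t·PV) / P = 14,806.4492 / 1,943.5507 = 7.61825 years.

7.6182 years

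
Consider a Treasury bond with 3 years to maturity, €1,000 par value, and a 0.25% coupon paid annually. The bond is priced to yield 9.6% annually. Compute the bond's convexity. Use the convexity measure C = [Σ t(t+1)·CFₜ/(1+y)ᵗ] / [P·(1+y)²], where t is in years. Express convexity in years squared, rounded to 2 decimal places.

9.95

With y = 0.096:
  t   CF        PV=CF/(1+0.096)^t    t·PV        t(t+1)·PV
  1         2.50         2.2810         2.2810           4.5620
  2         2.50         2.0812         4.1624          12.4873
  3     1,002.50       761.4699     2,284.4096       9,137.6383
  Σ                    765.8321     2,290.8531       9,154.6877
P = 765.8321.
Convexity = Σ t(t+1)·PV / [P·(1+y)²] = 9,154.6877 / (765.8321 × 1.201216) = 9.95151.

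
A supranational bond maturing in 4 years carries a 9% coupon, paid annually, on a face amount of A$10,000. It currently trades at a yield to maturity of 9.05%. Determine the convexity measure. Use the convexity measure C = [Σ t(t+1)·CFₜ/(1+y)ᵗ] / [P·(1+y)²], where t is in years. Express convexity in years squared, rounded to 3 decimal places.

14.207

With y = 0.0905:
  t   CF        PV=CF/(1+0.0905)^t    t·PV        t(t+1)·PV
  1       900.00       825.3095       825.3095       1,650.6190
  2       900.00       756.8175     1,513.6350       4,540.9050
  3       900.00       694.0096     2,082.0289       8,328.1156
  4    10,900.00     7,707.6825    30,830.7301     154,153.6506
  Σ                  9,983.8192    35,251.7035     168,673.2902
P = 9,983.8192.
Convexity = Σ t(t+1)·PV / [P·(1+y)²] = 168,673.2902 / (9,983.8192 × 1.189190) = 14.20687.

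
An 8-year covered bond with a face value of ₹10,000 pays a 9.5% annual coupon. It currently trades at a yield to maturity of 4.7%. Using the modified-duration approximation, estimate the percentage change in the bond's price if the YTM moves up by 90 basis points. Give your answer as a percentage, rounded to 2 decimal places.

-5.36%

Periodic yield y = 0.047. Modified duration first:
  t   CF        PV=CF/(1+0.047)^t    t·PV
  1       950.00       907.3543       907.3543
  2       950.00       866.6231     1,733.2461
  3       950.00       827.7202     2,483.1606
  4       950.00       790.5637     3,162.2549
  5       950.00       755.0752     3,775.3759
  6       950.00       721.1797     4,327.0784
  7       950.00       688.8059     4,821.6410
  8    10,950.00     7,582.9932    60,663.9455
  Σ                 13,140.3153    81,874.0568
P = 13,140.3153; D_Mac = 6.23075 yrs; D_mod = 6.23075/(1+0.047) = 5.95105 yrs.
ΔP/P ≈ -D_mod · Δy = -5.95105 × (+0.009) = -0.053559 = -5.3559%.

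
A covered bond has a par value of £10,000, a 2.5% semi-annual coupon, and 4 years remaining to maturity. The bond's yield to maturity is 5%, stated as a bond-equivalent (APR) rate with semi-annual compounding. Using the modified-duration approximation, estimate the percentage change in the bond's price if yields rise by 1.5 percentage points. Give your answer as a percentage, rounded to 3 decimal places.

-5.592%

Periodic yield y = 0.025. Modified duration first:
  t   CF        PV=CF/(1+0.025)^t    t·PV
  1       125.00       121.9512       121.9512
  2       125.00       118.9768       237.9536
  3       125.00       116.0749       348.2248
  4       125.00       113.2438       452.9753
  5       125.00       110.4818       552.4089
  6       125.00       107.7871       646.7226
  7       125.00       105.1582       736.1071
  8    10,125.00     8,310.0590    66,480.4722
  Σ                  9,103.7329    69,576.8158
P = 9,103.7329; D_Mac = 7.64267 half-year periods = 3.82133 yrs; D_mod = 3.82133/(1+0.025) = 3.72813 yrs.
ΔP/P ≈ -D_mod · Δy = -3.72813 × (+0.015) = -0.055922 = -5.5922%.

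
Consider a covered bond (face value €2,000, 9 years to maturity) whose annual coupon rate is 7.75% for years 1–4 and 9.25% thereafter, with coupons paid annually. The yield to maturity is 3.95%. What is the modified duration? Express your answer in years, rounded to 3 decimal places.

6.808 years

Periodic yield y = 0.0395. First find Macaulay duration:
  t   CF        PV=CF/(1+0.0395)^t    t·PV
  1       155.00       149.1101       149.1101
  2       155.00       143.4441       286.8882
  3       155.00       137.9934       413.9801
  4       155.00       132.7498       530.9990
  5       185.00       152.4226       762.1128
  6       185.00       146.6307       879.7839
  7       185.00       141.0588       987.4118
  8       185.00       135.6987     1,085.5898
  9     2,185.00     1,541.8105    13,876.2945
  Σ                  2,680.9186    18,972.1703
P = 2,680.9186; Macaulay duration = 18,972.1703 / 2,680.9186 = 7.07674 years.
Modified duration = D_Mac / (1 + y) = 7.07674 / 1.0395 = 6.80783 years.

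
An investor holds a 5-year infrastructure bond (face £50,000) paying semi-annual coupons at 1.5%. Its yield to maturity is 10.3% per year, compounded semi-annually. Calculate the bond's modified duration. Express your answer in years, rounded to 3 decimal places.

4.552 years

Periodic yield y = 0.0515. First find Macaulay duration:
  t   CF        PV=CF/(1+0.0515)^t    t·PV
  1       375.00       356.6334       356.6334
  2       375.00       339.1663       678.3326
  3       375.00       322.5547       967.6642
  4       375.00       306.7568     1,227.0271
  5       375.00       291.7325     1,458.6627
  6       375.00       277.4442     1,664.6650
  7       375.00       263.8556     1,846.9893
  8       375.00       250.9326     2,007.4606
  9       375.00       238.6425     2,147.7824
  10   50,375.00    30,487.5334   304,875.3339
  Σ                 33,135.2520   317,230.5513
P = 33,135.2520; Macaulay duration = 317,230.5513 / 33,135.2520 = 9.57381 half-year periods = 4.78690 years.
Modified duration = D_Mac / (1 + y) = 4.78690 / 1.0515 = 4.55245 years.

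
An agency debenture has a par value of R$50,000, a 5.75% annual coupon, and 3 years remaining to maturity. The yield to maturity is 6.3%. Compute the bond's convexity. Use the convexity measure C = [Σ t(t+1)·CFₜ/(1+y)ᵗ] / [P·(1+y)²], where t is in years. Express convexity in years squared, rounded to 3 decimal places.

With y = 0.063:
  t   CF        PV=CF/(1+0.063)^t    t·PV        t(t+1)·PV
  1     2,875.00     2,704.6096     2,704.6096       5,409.2192
  2     2,875.00     2,544.3176     5,088.6352      15,265.9055
  3    52,875.00    44,020.0556   132,060.1668     528,240.6673
  Σ                 49,268.9828   139,853.4116     548,915.7920
P = 49,268.9828.
Convexity = Σ t(t+1)·PV / [P·(1+y)²] = 548,915.7920 / (49,268.9828 × 1.129969) = 9.85974.

9.860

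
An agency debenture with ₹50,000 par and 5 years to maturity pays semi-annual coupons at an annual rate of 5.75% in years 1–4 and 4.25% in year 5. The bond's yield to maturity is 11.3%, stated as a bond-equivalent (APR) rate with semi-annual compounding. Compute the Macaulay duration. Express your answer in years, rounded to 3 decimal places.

4.323 years

Periodic yield y = 0.0565. Discount each cash flow and weight by its period:
  t   CF        PV=CF/(1+0.0565)^t    t·PV
  1     1,437.50     1,360.6247     1,360.6247
  2     1,437.50     1,287.8606     2,575.7212
  3     1,437.50     1,218.9878     3,656.9633
  4     1,437.50     1,153.7982     4,615.1927
  5     1,437.50     1,092.0948     5,460.4741
  6     1,437.50     1,033.6913     6,202.1476
  7     1,437.50       978.4110     6,848.8773
  8     1,437.50       926.0871     7,408.6969
  9     1,062.50       647.8932     5,831.0389
  10   51,062.50    29,471.8271   294,718.2705
  Σ                 39,171.2757   338,678.0071
Price P = Σ PV = 39,171.2757.
Macaulay duration = Σ(t·PV) / P = 338,678.0071 / 39,171.2757 = 8.64608 half-year periods.
In years: 8.64608 / 2 = 4.32304 years.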